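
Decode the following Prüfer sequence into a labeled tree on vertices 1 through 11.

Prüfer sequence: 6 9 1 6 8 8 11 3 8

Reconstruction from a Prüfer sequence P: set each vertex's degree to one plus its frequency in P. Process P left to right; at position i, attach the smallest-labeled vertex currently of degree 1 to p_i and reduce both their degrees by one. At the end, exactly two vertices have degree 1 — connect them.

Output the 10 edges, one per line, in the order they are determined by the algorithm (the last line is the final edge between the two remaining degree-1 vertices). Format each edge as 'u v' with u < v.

Answer: 2 6
4 9
1 5
1 6
6 8
7 8
9 11
3 10
3 8
8 11

Derivation:
Initial degrees: {1:2, 2:1, 3:2, 4:1, 5:1, 6:3, 7:1, 8:4, 9:2, 10:1, 11:2}
Step 1: smallest deg-1 vertex = 2, p_1 = 6. Add edge {2,6}. Now deg[2]=0, deg[6]=2.
Step 2: smallest deg-1 vertex = 4, p_2 = 9. Add edge {4,9}. Now deg[4]=0, deg[9]=1.
Step 3: smallest deg-1 vertex = 5, p_3 = 1. Add edge {1,5}. Now deg[5]=0, deg[1]=1.
Step 4: smallest deg-1 vertex = 1, p_4 = 6. Add edge {1,6}. Now deg[1]=0, deg[6]=1.
Step 5: smallest deg-1 vertex = 6, p_5 = 8. Add edge {6,8}. Now deg[6]=0, deg[8]=3.
Step 6: smallest deg-1 vertex = 7, p_6 = 8. Add edge {7,8}. Now deg[7]=0, deg[8]=2.
Step 7: smallest deg-1 vertex = 9, p_7 = 11. Add edge {9,11}. Now deg[9]=0, deg[11]=1.
Step 8: smallest deg-1 vertex = 10, p_8 = 3. Add edge {3,10}. Now deg[10]=0, deg[3]=1.
Step 9: smallest deg-1 vertex = 3, p_9 = 8. Add edge {3,8}. Now deg[3]=0, deg[8]=1.
Final: two remaining deg-1 vertices are 8, 11. Add edge {8,11}.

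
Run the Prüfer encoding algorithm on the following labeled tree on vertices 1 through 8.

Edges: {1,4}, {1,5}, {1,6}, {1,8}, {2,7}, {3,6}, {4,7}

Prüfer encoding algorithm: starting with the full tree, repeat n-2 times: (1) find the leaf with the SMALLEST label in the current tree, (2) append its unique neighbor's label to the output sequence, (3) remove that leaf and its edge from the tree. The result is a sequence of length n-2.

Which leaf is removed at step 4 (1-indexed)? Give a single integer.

Answer: 6

Derivation:
Step 1: current leaves = {2,3,5,8}. Remove leaf 2 (neighbor: 7).
Step 2: current leaves = {3,5,7,8}. Remove leaf 3 (neighbor: 6).
Step 3: current leaves = {5,6,7,8}. Remove leaf 5 (neighbor: 1).
Step 4: current leaves = {6,7,8}. Remove leaf 6 (neighbor: 1).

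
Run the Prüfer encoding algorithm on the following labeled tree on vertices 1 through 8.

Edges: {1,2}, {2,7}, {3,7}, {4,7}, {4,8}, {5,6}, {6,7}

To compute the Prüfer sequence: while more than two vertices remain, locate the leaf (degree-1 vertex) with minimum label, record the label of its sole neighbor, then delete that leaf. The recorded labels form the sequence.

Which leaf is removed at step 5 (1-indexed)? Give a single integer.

Step 1: current leaves = {1,3,5,8}. Remove leaf 1 (neighbor: 2).
Step 2: current leaves = {2,3,5,8}. Remove leaf 2 (neighbor: 7).
Step 3: current leaves = {3,5,8}. Remove leaf 3 (neighbor: 7).
Step 4: current leaves = {5,8}. Remove leaf 5 (neighbor: 6).
Step 5: current leaves = {6,8}. Remove leaf 6 (neighbor: 7).

Answer: 6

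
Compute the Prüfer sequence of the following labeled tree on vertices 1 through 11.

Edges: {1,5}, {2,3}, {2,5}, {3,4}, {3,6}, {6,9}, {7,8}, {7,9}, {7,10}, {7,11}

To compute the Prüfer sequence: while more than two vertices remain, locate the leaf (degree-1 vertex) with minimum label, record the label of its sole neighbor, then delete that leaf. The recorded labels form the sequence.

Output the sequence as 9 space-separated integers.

Answer: 5 3 2 3 6 9 7 7 7

Derivation:
Step 1: leaves = {1,4,8,10,11}. Remove smallest leaf 1, emit neighbor 5.
Step 2: leaves = {4,5,8,10,11}. Remove smallest leaf 4, emit neighbor 3.
Step 3: leaves = {5,8,10,11}. Remove smallest leaf 5, emit neighbor 2.
Step 4: leaves = {2,8,10,11}. Remove smallest leaf 2, emit neighbor 3.
Step 5: leaves = {3,8,10,11}. Remove smallest leaf 3, emit neighbor 6.
Step 6: leaves = {6,8,10,11}. Remove smallest leaf 6, emit neighbor 9.
Step 7: leaves = {8,9,10,11}. Remove smallest leaf 8, emit neighbor 7.
Step 8: leaves = {9,10,11}. Remove smallest leaf 9, emit neighbor 7.
Step 9: leaves = {10,11}. Remove smallest leaf 10, emit neighbor 7.
Done: 2 vertices remain (7, 11). Sequence = [5 3 2 3 6 9 7 7 7]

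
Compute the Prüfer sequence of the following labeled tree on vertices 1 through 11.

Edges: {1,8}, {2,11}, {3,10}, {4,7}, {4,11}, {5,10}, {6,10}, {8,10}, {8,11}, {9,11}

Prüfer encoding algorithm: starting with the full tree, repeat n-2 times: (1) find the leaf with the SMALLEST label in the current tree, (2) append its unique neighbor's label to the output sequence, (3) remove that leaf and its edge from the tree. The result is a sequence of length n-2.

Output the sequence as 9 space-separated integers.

Step 1: leaves = {1,2,3,5,6,7,9}. Remove smallest leaf 1, emit neighbor 8.
Step 2: leaves = {2,3,5,6,7,9}. Remove smallest leaf 2, emit neighbor 11.
Step 3: leaves = {3,5,6,7,9}. Remove smallest leaf 3, emit neighbor 10.
Step 4: leaves = {5,6,7,9}. Remove smallest leaf 5, emit neighbor 10.
Step 5: leaves = {6,7,9}. Remove smallest leaf 6, emit neighbor 10.
Step 6: leaves = {7,9,10}. Remove smallest leaf 7, emit neighbor 4.
Step 7: leaves = {4,9,10}. Remove smallest leaf 4, emit neighbor 11.
Step 8: leaves = {9,10}. Remove smallest leaf 9, emit neighbor 11.
Step 9: leaves = {10,11}. Remove smallest leaf 10, emit neighbor 8.
Done: 2 vertices remain (8, 11). Sequence = [8 11 10 10 10 4 11 11 8]

Answer: 8 11 10 10 10 4 11 11 8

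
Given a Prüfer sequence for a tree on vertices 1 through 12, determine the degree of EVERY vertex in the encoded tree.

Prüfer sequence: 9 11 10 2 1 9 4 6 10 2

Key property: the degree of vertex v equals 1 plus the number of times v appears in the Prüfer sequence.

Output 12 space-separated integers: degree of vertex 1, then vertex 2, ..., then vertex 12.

p_1 = 9: count[9] becomes 1
p_2 = 11: count[11] becomes 1
p_3 = 10: count[10] becomes 1
p_4 = 2: count[2] becomes 1
p_5 = 1: count[1] becomes 1
p_6 = 9: count[9] becomes 2
p_7 = 4: count[4] becomes 1
p_8 = 6: count[6] becomes 1
p_9 = 10: count[10] becomes 2
p_10 = 2: count[2] becomes 2
Degrees (1 + count): deg[1]=1+1=2, deg[2]=1+2=3, deg[3]=1+0=1, deg[4]=1+1=2, deg[5]=1+0=1, deg[6]=1+1=2, deg[7]=1+0=1, deg[8]=1+0=1, deg[9]=1+2=3, deg[10]=1+2=3, deg[11]=1+1=2, deg[12]=1+0=1

Answer: 2 3 1 2 1 2 1 1 3 3 2 1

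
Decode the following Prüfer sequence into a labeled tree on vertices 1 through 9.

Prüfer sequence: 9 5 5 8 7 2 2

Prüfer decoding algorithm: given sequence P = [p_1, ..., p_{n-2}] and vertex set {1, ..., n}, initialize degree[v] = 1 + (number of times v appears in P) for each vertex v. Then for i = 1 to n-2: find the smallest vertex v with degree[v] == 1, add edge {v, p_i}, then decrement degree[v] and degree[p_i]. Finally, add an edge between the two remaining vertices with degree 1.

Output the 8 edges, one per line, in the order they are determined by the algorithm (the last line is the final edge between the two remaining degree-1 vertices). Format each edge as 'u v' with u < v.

Answer: 1 9
3 5
4 5
5 8
6 7
2 7
2 8
2 9

Derivation:
Initial degrees: {1:1, 2:3, 3:1, 4:1, 5:3, 6:1, 7:2, 8:2, 9:2}
Step 1: smallest deg-1 vertex = 1, p_1 = 9. Add edge {1,9}. Now deg[1]=0, deg[9]=1.
Step 2: smallest deg-1 vertex = 3, p_2 = 5. Add edge {3,5}. Now deg[3]=0, deg[5]=2.
Step 3: smallest deg-1 vertex = 4, p_3 = 5. Add edge {4,5}. Now deg[4]=0, deg[5]=1.
Step 4: smallest deg-1 vertex = 5, p_4 = 8. Add edge {5,8}. Now deg[5]=0, deg[8]=1.
Step 5: smallest deg-1 vertex = 6, p_5 = 7. Add edge {6,7}. Now deg[6]=0, deg[7]=1.
Step 6: smallest deg-1 vertex = 7, p_6 = 2. Add edge {2,7}. Now deg[7]=0, deg[2]=2.
Step 7: smallest deg-1 vertex = 8, p_7 = 2. Add edge {2,8}. Now deg[8]=0, deg[2]=1.
Final: two remaining deg-1 vertices are 2, 9. Add edge {2,9}.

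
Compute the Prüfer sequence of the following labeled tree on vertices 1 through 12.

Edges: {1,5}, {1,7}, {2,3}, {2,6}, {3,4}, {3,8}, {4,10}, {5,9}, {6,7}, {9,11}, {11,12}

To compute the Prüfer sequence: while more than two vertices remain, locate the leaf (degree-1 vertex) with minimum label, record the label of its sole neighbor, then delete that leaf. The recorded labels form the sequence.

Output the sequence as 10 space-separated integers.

Answer: 3 4 3 2 6 7 1 5 9 11

Derivation:
Step 1: leaves = {8,10,12}. Remove smallest leaf 8, emit neighbor 3.
Step 2: leaves = {10,12}. Remove smallest leaf 10, emit neighbor 4.
Step 3: leaves = {4,12}. Remove smallest leaf 4, emit neighbor 3.
Step 4: leaves = {3,12}. Remove smallest leaf 3, emit neighbor 2.
Step 5: leaves = {2,12}. Remove smallest leaf 2, emit neighbor 6.
Step 6: leaves = {6,12}. Remove smallest leaf 6, emit neighbor 7.
Step 7: leaves = {7,12}. Remove smallest leaf 7, emit neighbor 1.
Step 8: leaves = {1,12}. Remove smallest leaf 1, emit neighbor 5.
Step 9: leaves = {5,12}. Remove smallest leaf 5, emit neighbor 9.
Step 10: leaves = {9,12}. Remove smallest leaf 9, emit neighbor 11.
Done: 2 vertices remain (11, 12). Sequence = [3 4 3 2 6 7 1 5 9 11]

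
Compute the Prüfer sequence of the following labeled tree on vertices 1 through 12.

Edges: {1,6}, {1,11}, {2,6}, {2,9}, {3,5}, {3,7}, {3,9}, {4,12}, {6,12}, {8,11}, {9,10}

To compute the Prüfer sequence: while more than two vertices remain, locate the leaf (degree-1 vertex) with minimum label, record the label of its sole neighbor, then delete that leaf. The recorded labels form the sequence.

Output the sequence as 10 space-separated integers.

Step 1: leaves = {4,5,7,8,10}. Remove smallest leaf 4, emit neighbor 12.
Step 2: leaves = {5,7,8,10,12}. Remove smallest leaf 5, emit neighbor 3.
Step 3: leaves = {7,8,10,12}. Remove smallest leaf 7, emit neighbor 3.
Step 4: leaves = {3,8,10,12}. Remove smallest leaf 3, emit neighbor 9.
Step 5: leaves = {8,10,12}. Remove smallest leaf 8, emit neighbor 11.
Step 6: leaves = {10,11,12}. Remove smallest leaf 10, emit neighbor 9.
Step 7: leaves = {9,11,12}. Remove smallest leaf 9, emit neighbor 2.
Step 8: leaves = {2,11,12}. Remove smallest leaf 2, emit neighbor 6.
Step 9: leaves = {11,12}. Remove smallest leaf 11, emit neighbor 1.
Step 10: leaves = {1,12}. Remove smallest leaf 1, emit neighbor 6.
Done: 2 vertices remain (6, 12). Sequence = [12 3 3 9 11 9 2 6 1 6]

Answer: 12 3 3 9 11 9 2 6 1 6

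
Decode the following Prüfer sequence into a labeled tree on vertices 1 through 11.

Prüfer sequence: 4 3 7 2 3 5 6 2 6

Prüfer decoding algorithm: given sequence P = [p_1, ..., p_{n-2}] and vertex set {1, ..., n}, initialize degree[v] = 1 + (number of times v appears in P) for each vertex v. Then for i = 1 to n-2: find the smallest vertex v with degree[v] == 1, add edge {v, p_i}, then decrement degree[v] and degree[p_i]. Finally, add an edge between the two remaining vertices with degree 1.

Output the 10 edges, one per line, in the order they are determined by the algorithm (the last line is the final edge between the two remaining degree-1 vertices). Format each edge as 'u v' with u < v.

Answer: 1 4
3 4
7 8
2 7
3 9
3 5
5 6
2 10
2 6
6 11

Derivation:
Initial degrees: {1:1, 2:3, 3:3, 4:2, 5:2, 6:3, 7:2, 8:1, 9:1, 10:1, 11:1}
Step 1: smallest deg-1 vertex = 1, p_1 = 4. Add edge {1,4}. Now deg[1]=0, deg[4]=1.
Step 2: smallest deg-1 vertex = 4, p_2 = 3. Add edge {3,4}. Now deg[4]=0, deg[3]=2.
Step 3: smallest deg-1 vertex = 8, p_3 = 7. Add edge {7,8}. Now deg[8]=0, deg[7]=1.
Step 4: smallest deg-1 vertex = 7, p_4 = 2. Add edge {2,7}. Now deg[7]=0, deg[2]=2.
Step 5: smallest deg-1 vertex = 9, p_5 = 3. Add edge {3,9}. Now deg[9]=0, deg[3]=1.
Step 6: smallest deg-1 vertex = 3, p_6 = 5. Add edge {3,5}. Now deg[3]=0, deg[5]=1.
Step 7: smallest deg-1 vertex = 5, p_7 = 6. Add edge {5,6}. Now deg[5]=0, deg[6]=2.
Step 8: smallest deg-1 vertex = 10, p_8 = 2. Add edge {2,10}. Now deg[10]=0, deg[2]=1.
Step 9: smallest deg-1 vertex = 2, p_9 = 6. Add edge {2,6}. Now deg[2]=0, deg[6]=1.
Final: two remaining deg-1 vertices are 6, 11. Add edge {6,11}.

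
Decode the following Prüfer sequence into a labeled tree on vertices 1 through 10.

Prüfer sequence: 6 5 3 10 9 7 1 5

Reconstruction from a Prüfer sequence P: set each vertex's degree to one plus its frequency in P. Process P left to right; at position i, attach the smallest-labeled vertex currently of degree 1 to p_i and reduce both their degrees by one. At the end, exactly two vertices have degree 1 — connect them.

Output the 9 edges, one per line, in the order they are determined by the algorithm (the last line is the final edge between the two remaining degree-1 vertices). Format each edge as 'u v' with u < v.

Answer: 2 6
4 5
3 6
3 10
8 9
7 9
1 7
1 5
5 10

Derivation:
Initial degrees: {1:2, 2:1, 3:2, 4:1, 5:3, 6:2, 7:2, 8:1, 9:2, 10:2}
Step 1: smallest deg-1 vertex = 2, p_1 = 6. Add edge {2,6}. Now deg[2]=0, deg[6]=1.
Step 2: smallest deg-1 vertex = 4, p_2 = 5. Add edge {4,5}. Now deg[4]=0, deg[5]=2.
Step 3: smallest deg-1 vertex = 6, p_3 = 3. Add edge {3,6}. Now deg[6]=0, deg[3]=1.
Step 4: smallest deg-1 vertex = 3, p_4 = 10. Add edge {3,10}. Now deg[3]=0, deg[10]=1.
Step 5: smallest deg-1 vertex = 8, p_5 = 9. Add edge {8,9}. Now deg[8]=0, deg[9]=1.
Step 6: smallest deg-1 vertex = 9, p_6 = 7. Add edge {7,9}. Now deg[9]=0, deg[7]=1.
Step 7: smallest deg-1 vertex = 7, p_7 = 1. Add edge {1,7}. Now deg[7]=0, deg[1]=1.
Step 8: smallest deg-1 vertex = 1, p_8 = 5. Add edge {1,5}. Now deg[1]=0, deg[5]=1.
Final: two remaining deg-1 vertices are 5, 10. Add edge {5,10}.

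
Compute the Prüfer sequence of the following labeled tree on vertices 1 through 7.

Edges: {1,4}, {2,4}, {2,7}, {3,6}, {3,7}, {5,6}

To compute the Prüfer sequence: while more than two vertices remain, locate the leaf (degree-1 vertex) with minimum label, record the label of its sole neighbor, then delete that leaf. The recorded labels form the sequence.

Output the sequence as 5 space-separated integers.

Answer: 4 2 7 6 3

Derivation:
Step 1: leaves = {1,5}. Remove smallest leaf 1, emit neighbor 4.
Step 2: leaves = {4,5}. Remove smallest leaf 4, emit neighbor 2.
Step 3: leaves = {2,5}. Remove smallest leaf 2, emit neighbor 7.
Step 4: leaves = {5,7}. Remove smallest leaf 5, emit neighbor 6.
Step 5: leaves = {6,7}. Remove smallest leaf 6, emit neighbor 3.
Done: 2 vertices remain (3, 7). Sequence = [4 2 7 6 3]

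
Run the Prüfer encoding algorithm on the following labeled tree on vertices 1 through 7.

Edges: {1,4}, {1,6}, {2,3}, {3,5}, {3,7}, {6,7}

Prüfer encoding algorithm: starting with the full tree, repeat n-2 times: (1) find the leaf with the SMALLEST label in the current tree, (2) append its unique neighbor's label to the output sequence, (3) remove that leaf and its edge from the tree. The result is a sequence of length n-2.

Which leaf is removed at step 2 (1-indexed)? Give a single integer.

Answer: 4

Derivation:
Step 1: current leaves = {2,4,5}. Remove leaf 2 (neighbor: 3).
Step 2: current leaves = {4,5}. Remove leaf 4 (neighbor: 1).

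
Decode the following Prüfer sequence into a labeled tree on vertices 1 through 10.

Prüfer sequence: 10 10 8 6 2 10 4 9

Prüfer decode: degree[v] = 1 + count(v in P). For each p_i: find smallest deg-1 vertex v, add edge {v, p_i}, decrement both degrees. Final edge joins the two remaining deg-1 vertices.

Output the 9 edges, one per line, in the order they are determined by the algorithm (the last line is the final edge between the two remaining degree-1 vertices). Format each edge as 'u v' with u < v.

Initial degrees: {1:1, 2:2, 3:1, 4:2, 5:1, 6:2, 7:1, 8:2, 9:2, 10:4}
Step 1: smallest deg-1 vertex = 1, p_1 = 10. Add edge {1,10}. Now deg[1]=0, deg[10]=3.
Step 2: smallest deg-1 vertex = 3, p_2 = 10. Add edge {3,10}. Now deg[3]=0, deg[10]=2.
Step 3: smallest deg-1 vertex = 5, p_3 = 8. Add edge {5,8}. Now deg[5]=0, deg[8]=1.
Step 4: smallest deg-1 vertex = 7, p_4 = 6. Add edge {6,7}. Now deg[7]=0, deg[6]=1.
Step 5: smallest deg-1 vertex = 6, p_5 = 2. Add edge {2,6}. Now deg[6]=0, deg[2]=1.
Step 6: smallest deg-1 vertex = 2, p_6 = 10. Add edge {2,10}. Now deg[2]=0, deg[10]=1.
Step 7: smallest deg-1 vertex = 8, p_7 = 4. Add edge {4,8}. Now deg[8]=0, deg[4]=1.
Step 8: smallest deg-1 vertex = 4, p_8 = 9. Add edge {4,9}. Now deg[4]=0, deg[9]=1.
Final: two remaining deg-1 vertices are 9, 10. Add edge {9,10}.

Answer: 1 10
3 10
5 8
6 7
2 6
2 10
4 8
4 9
9 10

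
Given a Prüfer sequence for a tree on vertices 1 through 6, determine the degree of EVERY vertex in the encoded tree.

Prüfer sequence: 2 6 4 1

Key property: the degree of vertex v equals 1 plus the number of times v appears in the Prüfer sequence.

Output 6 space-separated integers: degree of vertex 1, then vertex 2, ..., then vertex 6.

p_1 = 2: count[2] becomes 1
p_2 = 6: count[6] becomes 1
p_3 = 4: count[4] becomes 1
p_4 = 1: count[1] becomes 1
Degrees (1 + count): deg[1]=1+1=2, deg[2]=1+1=2, deg[3]=1+0=1, deg[4]=1+1=2, deg[5]=1+0=1, deg[6]=1+1=2

Answer: 2 2 1 2 1 2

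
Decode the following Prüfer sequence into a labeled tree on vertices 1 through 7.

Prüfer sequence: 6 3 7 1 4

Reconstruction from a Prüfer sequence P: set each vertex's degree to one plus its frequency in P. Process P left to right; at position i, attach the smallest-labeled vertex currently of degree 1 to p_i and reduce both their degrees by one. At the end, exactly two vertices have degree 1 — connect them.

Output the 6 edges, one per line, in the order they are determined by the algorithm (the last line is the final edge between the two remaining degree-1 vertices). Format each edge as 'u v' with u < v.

Answer: 2 6
3 5
3 7
1 6
1 4
4 7

Derivation:
Initial degrees: {1:2, 2:1, 3:2, 4:2, 5:1, 6:2, 7:2}
Step 1: smallest deg-1 vertex = 2, p_1 = 6. Add edge {2,6}. Now deg[2]=0, deg[6]=1.
Step 2: smallest deg-1 vertex = 5, p_2 = 3. Add edge {3,5}. Now deg[5]=0, deg[3]=1.
Step 3: smallest deg-1 vertex = 3, p_3 = 7. Add edge {3,7}. Now deg[3]=0, deg[7]=1.
Step 4: smallest deg-1 vertex = 6, p_4 = 1. Add edge {1,6}. Now deg[6]=0, deg[1]=1.
Step 5: smallest deg-1 vertex = 1, p_5 = 4. Add edge {1,4}. Now deg[1]=0, deg[4]=1.
Final: two remaining deg-1 vertices are 4, 7. Add edge {4,7}.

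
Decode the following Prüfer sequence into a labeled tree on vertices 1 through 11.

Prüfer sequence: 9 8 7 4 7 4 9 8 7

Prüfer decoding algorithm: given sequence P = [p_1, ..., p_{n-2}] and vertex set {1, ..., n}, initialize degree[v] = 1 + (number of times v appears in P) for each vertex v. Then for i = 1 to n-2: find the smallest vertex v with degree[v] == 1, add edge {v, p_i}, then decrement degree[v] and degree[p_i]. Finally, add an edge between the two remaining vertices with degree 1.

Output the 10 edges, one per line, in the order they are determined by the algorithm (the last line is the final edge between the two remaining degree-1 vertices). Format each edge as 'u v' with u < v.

Answer: 1 9
2 8
3 7
4 5
6 7
4 10
4 9
8 9
7 8
7 11

Derivation:
Initial degrees: {1:1, 2:1, 3:1, 4:3, 5:1, 6:1, 7:4, 8:3, 9:3, 10:1, 11:1}
Step 1: smallest deg-1 vertex = 1, p_1 = 9. Add edge {1,9}. Now deg[1]=0, deg[9]=2.
Step 2: smallest deg-1 vertex = 2, p_2 = 8. Add edge {2,8}. Now deg[2]=0, deg[8]=2.
Step 3: smallest deg-1 vertex = 3, p_3 = 7. Add edge {3,7}. Now deg[3]=0, deg[7]=3.
Step 4: smallest deg-1 vertex = 5, p_4 = 4. Add edge {4,5}. Now deg[5]=0, deg[4]=2.
Step 5: smallest deg-1 vertex = 6, p_5 = 7. Add edge {6,7}. Now deg[6]=0, deg[7]=2.
Step 6: smallest deg-1 vertex = 10, p_6 = 4. Add edge {4,10}. Now deg[10]=0, deg[4]=1.
Step 7: smallest deg-1 vertex = 4, p_7 = 9. Add edge {4,9}. Now deg[4]=0, deg[9]=1.
Step 8: smallest deg-1 vertex = 9, p_8 = 8. Add edge {8,9}. Now deg[9]=0, deg[8]=1.
Step 9: smallest deg-1 vertex = 8, p_9 = 7. Add edge {7,8}. Now deg[8]=0, deg[7]=1.
Final: two remaining deg-1 vertices are 7, 11. Add edge {7,11}.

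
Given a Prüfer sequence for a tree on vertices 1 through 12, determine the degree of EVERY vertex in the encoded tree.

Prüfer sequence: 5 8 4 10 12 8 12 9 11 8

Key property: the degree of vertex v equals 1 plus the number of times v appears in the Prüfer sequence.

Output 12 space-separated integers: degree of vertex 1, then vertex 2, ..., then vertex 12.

p_1 = 5: count[5] becomes 1
p_2 = 8: count[8] becomes 1
p_3 = 4: count[4] becomes 1
p_4 = 10: count[10] becomes 1
p_5 = 12: count[12] becomes 1
p_6 = 8: count[8] becomes 2
p_7 = 12: count[12] becomes 2
p_8 = 9: count[9] becomes 1
p_9 = 11: count[11] becomes 1
p_10 = 8: count[8] becomes 3
Degrees (1 + count): deg[1]=1+0=1, deg[2]=1+0=1, deg[3]=1+0=1, deg[4]=1+1=2, deg[5]=1+1=2, deg[6]=1+0=1, deg[7]=1+0=1, deg[8]=1+3=4, deg[9]=1+1=2, deg[10]=1+1=2, deg[11]=1+1=2, deg[12]=1+2=3

Answer: 1 1 1 2 2 1 1 4 2 2 2 3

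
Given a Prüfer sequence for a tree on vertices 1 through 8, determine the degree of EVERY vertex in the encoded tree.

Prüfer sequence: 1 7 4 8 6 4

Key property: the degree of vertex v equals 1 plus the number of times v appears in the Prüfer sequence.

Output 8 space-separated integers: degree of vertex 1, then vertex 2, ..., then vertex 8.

Answer: 2 1 1 3 1 2 2 2

Derivation:
p_1 = 1: count[1] becomes 1
p_2 = 7: count[7] becomes 1
p_3 = 4: count[4] becomes 1
p_4 = 8: count[8] becomes 1
p_5 = 6: count[6] becomes 1
p_6 = 4: count[4] becomes 2
Degrees (1 + count): deg[1]=1+1=2, deg[2]=1+0=1, deg[3]=1+0=1, deg[4]=1+2=3, deg[5]=1+0=1, deg[6]=1+1=2, deg[7]=1+1=2, deg[8]=1+1=2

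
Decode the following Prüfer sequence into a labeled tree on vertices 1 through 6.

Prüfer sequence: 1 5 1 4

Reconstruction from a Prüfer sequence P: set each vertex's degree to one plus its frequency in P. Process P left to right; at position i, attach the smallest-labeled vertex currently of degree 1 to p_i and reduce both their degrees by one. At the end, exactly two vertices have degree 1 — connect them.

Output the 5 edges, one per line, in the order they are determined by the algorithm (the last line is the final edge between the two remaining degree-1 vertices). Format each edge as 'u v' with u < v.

Answer: 1 2
3 5
1 5
1 4
4 6

Derivation:
Initial degrees: {1:3, 2:1, 3:1, 4:2, 5:2, 6:1}
Step 1: smallest deg-1 vertex = 2, p_1 = 1. Add edge {1,2}. Now deg[2]=0, deg[1]=2.
Step 2: smallest deg-1 vertex = 3, p_2 = 5. Add edge {3,5}. Now deg[3]=0, deg[5]=1.
Step 3: smallest deg-1 vertex = 5, p_3 = 1. Add edge {1,5}. Now deg[5]=0, deg[1]=1.
Step 4: smallest deg-1 vertex = 1, p_4 = 4. Add edge {1,4}. Now deg[1]=0, deg[4]=1.
Final: two remaining deg-1 vertices are 4, 6. Add edge {4,6}.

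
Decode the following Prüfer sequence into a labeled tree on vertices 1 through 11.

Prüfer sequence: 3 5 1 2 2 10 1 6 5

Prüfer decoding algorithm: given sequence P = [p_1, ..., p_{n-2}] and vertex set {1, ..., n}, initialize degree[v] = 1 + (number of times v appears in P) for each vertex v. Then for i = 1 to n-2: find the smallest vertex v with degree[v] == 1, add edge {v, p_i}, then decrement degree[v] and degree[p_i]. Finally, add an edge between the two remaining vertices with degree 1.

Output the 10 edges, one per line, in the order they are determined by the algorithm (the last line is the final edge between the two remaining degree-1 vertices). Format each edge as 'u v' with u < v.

Answer: 3 4
3 5
1 7
2 8
2 9
2 10
1 10
1 6
5 6
5 11

Derivation:
Initial degrees: {1:3, 2:3, 3:2, 4:1, 5:3, 6:2, 7:1, 8:1, 9:1, 10:2, 11:1}
Step 1: smallest deg-1 vertex = 4, p_1 = 3. Add edge {3,4}. Now deg[4]=0, deg[3]=1.
Step 2: smallest deg-1 vertex = 3, p_2 = 5. Add edge {3,5}. Now deg[3]=0, deg[5]=2.
Step 3: smallest deg-1 vertex = 7, p_3 = 1. Add edge {1,7}. Now deg[7]=0, deg[1]=2.
Step 4: smallest deg-1 vertex = 8, p_4 = 2. Add edge {2,8}. Now deg[8]=0, deg[2]=2.
Step 5: smallest deg-1 vertex = 9, p_5 = 2. Add edge {2,9}. Now deg[9]=0, deg[2]=1.
Step 6: smallest deg-1 vertex = 2, p_6 = 10. Add edge {2,10}. Now deg[2]=0, deg[10]=1.
Step 7: smallest deg-1 vertex = 10, p_7 = 1. Add edge {1,10}. Now deg[10]=0, deg[1]=1.
Step 8: smallest deg-1 vertex = 1, p_8 = 6. Add edge {1,6}. Now deg[1]=0, deg[6]=1.
Step 9: smallest deg-1 vertex = 6, p_9 = 5. Add edge {5,6}. Now deg[6]=0, deg[5]=1.
Final: two remaining deg-1 vertices are 5, 11. Add edge {5,11}.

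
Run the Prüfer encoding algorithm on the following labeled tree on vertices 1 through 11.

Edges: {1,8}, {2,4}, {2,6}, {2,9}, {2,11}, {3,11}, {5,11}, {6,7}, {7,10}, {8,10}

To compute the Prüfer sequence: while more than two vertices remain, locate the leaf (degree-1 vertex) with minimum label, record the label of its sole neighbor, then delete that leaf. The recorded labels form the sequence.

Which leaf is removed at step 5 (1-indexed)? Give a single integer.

Answer: 8

Derivation:
Step 1: current leaves = {1,3,4,5,9}. Remove leaf 1 (neighbor: 8).
Step 2: current leaves = {3,4,5,8,9}. Remove leaf 3 (neighbor: 11).
Step 3: current leaves = {4,5,8,9}. Remove leaf 4 (neighbor: 2).
Step 4: current leaves = {5,8,9}. Remove leaf 5 (neighbor: 11).
Step 5: current leaves = {8,9,11}. Remove leaf 8 (neighbor: 10).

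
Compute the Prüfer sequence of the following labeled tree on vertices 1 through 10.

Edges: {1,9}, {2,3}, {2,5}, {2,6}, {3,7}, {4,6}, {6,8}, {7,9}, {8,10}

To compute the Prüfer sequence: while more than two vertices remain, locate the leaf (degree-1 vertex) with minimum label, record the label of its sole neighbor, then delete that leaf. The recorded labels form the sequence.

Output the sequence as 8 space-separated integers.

Answer: 9 6 2 7 3 2 6 8

Derivation:
Step 1: leaves = {1,4,5,10}. Remove smallest leaf 1, emit neighbor 9.
Step 2: leaves = {4,5,9,10}. Remove smallest leaf 4, emit neighbor 6.
Step 3: leaves = {5,9,10}. Remove smallest leaf 5, emit neighbor 2.
Step 4: leaves = {9,10}. Remove smallest leaf 9, emit neighbor 7.
Step 5: leaves = {7,10}. Remove smallest leaf 7, emit neighbor 3.
Step 6: leaves = {3,10}. Remove smallest leaf 3, emit neighbor 2.
Step 7: leaves = {2,10}. Remove smallest leaf 2, emit neighbor 6.
Step 8: leaves = {6,10}. Remove smallest leaf 6, emit neighbor 8.
Done: 2 vertices remain (8, 10). Sequence = [9 6 2 7 3 2 6 8]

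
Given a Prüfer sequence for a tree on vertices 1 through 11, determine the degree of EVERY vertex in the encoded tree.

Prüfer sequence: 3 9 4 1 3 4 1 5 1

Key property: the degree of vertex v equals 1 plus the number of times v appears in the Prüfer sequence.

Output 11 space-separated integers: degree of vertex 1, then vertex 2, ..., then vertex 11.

p_1 = 3: count[3] becomes 1
p_2 = 9: count[9] becomes 1
p_3 = 4: count[4] becomes 1
p_4 = 1: count[1] becomes 1
p_5 = 3: count[3] becomes 2
p_6 = 4: count[4] becomes 2
p_7 = 1: count[1] becomes 2
p_8 = 5: count[5] becomes 1
p_9 = 1: count[1] becomes 3
Degrees (1 + count): deg[1]=1+3=4, deg[2]=1+0=1, deg[3]=1+2=3, deg[4]=1+2=3, deg[5]=1+1=2, deg[6]=1+0=1, deg[7]=1+0=1, deg[8]=1+0=1, deg[9]=1+1=2, deg[10]=1+0=1, deg[11]=1+0=1

Answer: 4 1 3 3 2 1 1 1 2 1 1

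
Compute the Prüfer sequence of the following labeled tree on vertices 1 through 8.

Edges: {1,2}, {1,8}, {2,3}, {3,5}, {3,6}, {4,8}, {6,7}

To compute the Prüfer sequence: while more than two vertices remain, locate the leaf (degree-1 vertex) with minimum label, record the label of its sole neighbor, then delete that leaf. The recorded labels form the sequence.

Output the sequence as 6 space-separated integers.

Step 1: leaves = {4,5,7}. Remove smallest leaf 4, emit neighbor 8.
Step 2: leaves = {5,7,8}. Remove smallest leaf 5, emit neighbor 3.
Step 3: leaves = {7,8}. Remove smallest leaf 7, emit neighbor 6.
Step 4: leaves = {6,8}. Remove smallest leaf 6, emit neighbor 3.
Step 5: leaves = {3,8}. Remove smallest leaf 3, emit neighbor 2.
Step 6: leaves = {2,8}. Remove smallest leaf 2, emit neighbor 1.
Done: 2 vertices remain (1, 8). Sequence = [8 3 6 3 2 1]

Answer: 8 3 6 3 2 1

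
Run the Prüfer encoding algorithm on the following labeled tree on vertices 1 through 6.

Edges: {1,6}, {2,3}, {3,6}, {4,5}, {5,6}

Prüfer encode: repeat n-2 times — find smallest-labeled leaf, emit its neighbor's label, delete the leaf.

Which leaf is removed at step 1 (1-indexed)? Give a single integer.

Step 1: current leaves = {1,2,4}. Remove leaf 1 (neighbor: 6).

Answer: 1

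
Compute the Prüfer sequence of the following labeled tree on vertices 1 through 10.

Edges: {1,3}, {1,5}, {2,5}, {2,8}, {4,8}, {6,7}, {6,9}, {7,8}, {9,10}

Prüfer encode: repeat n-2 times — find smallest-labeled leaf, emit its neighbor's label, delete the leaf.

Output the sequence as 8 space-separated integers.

Answer: 1 5 8 2 8 7 6 9

Derivation:
Step 1: leaves = {3,4,10}. Remove smallest leaf 3, emit neighbor 1.
Step 2: leaves = {1,4,10}. Remove smallest leaf 1, emit neighbor 5.
Step 3: leaves = {4,5,10}. Remove smallest leaf 4, emit neighbor 8.
Step 4: leaves = {5,10}. Remove smallest leaf 5, emit neighbor 2.
Step 5: leaves = {2,10}. Remove smallest leaf 2, emit neighbor 8.
Step 6: leaves = {8,10}. Remove smallest leaf 8, emit neighbor 7.
Step 7: leaves = {7,10}. Remove smallest leaf 7, emit neighbor 6.
Step 8: leaves = {6,10}. Remove smallest leaf 6, emit neighbor 9.
Done: 2 vertices remain (9, 10). Sequence = [1 5 8 2 8 7 6 9]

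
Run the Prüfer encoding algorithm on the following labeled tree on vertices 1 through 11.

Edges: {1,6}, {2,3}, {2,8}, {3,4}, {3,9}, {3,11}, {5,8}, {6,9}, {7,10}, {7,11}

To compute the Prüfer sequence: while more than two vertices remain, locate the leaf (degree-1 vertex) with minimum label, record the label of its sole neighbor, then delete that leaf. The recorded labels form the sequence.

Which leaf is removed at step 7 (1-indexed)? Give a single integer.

Answer: 9

Derivation:
Step 1: current leaves = {1,4,5,10}. Remove leaf 1 (neighbor: 6).
Step 2: current leaves = {4,5,6,10}. Remove leaf 4 (neighbor: 3).
Step 3: current leaves = {5,6,10}. Remove leaf 5 (neighbor: 8).
Step 4: current leaves = {6,8,10}. Remove leaf 6 (neighbor: 9).
Step 5: current leaves = {8,9,10}. Remove leaf 8 (neighbor: 2).
Step 6: current leaves = {2,9,10}. Remove leaf 2 (neighbor: 3).
Step 7: current leaves = {9,10}. Remove leaf 9 (neighbor: 3).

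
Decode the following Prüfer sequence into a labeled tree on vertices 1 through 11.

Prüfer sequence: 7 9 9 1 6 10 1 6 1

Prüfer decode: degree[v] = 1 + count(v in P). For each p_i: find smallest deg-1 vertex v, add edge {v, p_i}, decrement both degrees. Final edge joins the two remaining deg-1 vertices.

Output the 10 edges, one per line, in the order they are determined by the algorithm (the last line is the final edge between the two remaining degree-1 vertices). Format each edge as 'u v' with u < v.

Answer: 2 7
3 9
4 9
1 5
6 7
8 10
1 9
6 10
1 6
1 11

Derivation:
Initial degrees: {1:4, 2:1, 3:1, 4:1, 5:1, 6:3, 7:2, 8:1, 9:3, 10:2, 11:1}
Step 1: smallest deg-1 vertex = 2, p_1 = 7. Add edge {2,7}. Now deg[2]=0, deg[7]=1.
Step 2: smallest deg-1 vertex = 3, p_2 = 9. Add edge {3,9}. Now deg[3]=0, deg[9]=2.
Step 3: smallest deg-1 vertex = 4, p_3 = 9. Add edge {4,9}. Now deg[4]=0, deg[9]=1.
Step 4: smallest deg-1 vertex = 5, p_4 = 1. Add edge {1,5}. Now deg[5]=0, deg[1]=3.
Step 5: smallest deg-1 vertex = 7, p_5 = 6. Add edge {6,7}. Now deg[7]=0, deg[6]=2.
Step 6: smallest deg-1 vertex = 8, p_6 = 10. Add edge {8,10}. Now deg[8]=0, deg[10]=1.
Step 7: smallest deg-1 vertex = 9, p_7 = 1. Add edge {1,9}. Now deg[9]=0, deg[1]=2.
Step 8: smallest deg-1 vertex = 10, p_8 = 6. Add edge {6,10}. Now deg[10]=0, deg[6]=1.
Step 9: smallest deg-1 vertex = 6, p_9 = 1. Add edge {1,6}. Now deg[6]=0, deg[1]=1.
Final: two remaining deg-1 vertices are 1, 11. Add edge {1,11}.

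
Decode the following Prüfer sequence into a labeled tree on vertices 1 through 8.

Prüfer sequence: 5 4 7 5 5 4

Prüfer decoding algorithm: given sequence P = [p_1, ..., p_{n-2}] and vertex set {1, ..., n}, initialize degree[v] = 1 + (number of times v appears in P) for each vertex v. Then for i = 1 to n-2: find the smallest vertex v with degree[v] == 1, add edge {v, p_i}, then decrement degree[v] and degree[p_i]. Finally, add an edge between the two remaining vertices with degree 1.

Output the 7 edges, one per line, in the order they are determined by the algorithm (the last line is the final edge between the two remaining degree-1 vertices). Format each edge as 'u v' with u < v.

Initial degrees: {1:1, 2:1, 3:1, 4:3, 5:4, 6:1, 7:2, 8:1}
Step 1: smallest deg-1 vertex = 1, p_1 = 5. Add edge {1,5}. Now deg[1]=0, deg[5]=3.
Step 2: smallest deg-1 vertex = 2, p_2 = 4. Add edge {2,4}. Now deg[2]=0, deg[4]=2.
Step 3: smallest deg-1 vertex = 3, p_3 = 7. Add edge {3,7}. Now deg[3]=0, deg[7]=1.
Step 4: smallest deg-1 vertex = 6, p_4 = 5. Add edge {5,6}. Now deg[6]=0, deg[5]=2.
Step 5: smallest deg-1 vertex = 7, p_5 = 5. Add edge {5,7}. Now deg[7]=0, deg[5]=1.
Step 6: smallest deg-1 vertex = 5, p_6 = 4. Add edge {4,5}. Now deg[5]=0, deg[4]=1.
Final: two remaining deg-1 vertices are 4, 8. Add edge {4,8}.

Answer: 1 5
2 4
3 7
5 6
5 7
4 5
4 8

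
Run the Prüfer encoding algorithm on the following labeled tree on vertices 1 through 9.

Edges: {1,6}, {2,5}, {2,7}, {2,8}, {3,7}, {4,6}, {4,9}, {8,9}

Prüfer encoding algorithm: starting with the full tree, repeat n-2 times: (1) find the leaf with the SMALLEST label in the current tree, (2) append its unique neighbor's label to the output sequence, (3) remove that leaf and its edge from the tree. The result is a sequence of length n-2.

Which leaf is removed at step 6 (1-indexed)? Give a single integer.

Step 1: current leaves = {1,3,5}. Remove leaf 1 (neighbor: 6).
Step 2: current leaves = {3,5,6}. Remove leaf 3 (neighbor: 7).
Step 3: current leaves = {5,6,7}. Remove leaf 5 (neighbor: 2).
Step 4: current leaves = {6,7}. Remove leaf 6 (neighbor: 4).
Step 5: current leaves = {4,7}. Remove leaf 4 (neighbor: 9).
Step 6: current leaves = {7,9}. Remove leaf 7 (neighbor: 2).

Answer: 7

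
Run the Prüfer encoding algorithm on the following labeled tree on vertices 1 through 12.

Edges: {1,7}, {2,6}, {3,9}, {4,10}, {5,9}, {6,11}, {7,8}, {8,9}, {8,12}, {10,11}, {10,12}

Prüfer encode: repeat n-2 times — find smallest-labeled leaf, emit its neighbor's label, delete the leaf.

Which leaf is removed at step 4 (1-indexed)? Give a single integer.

Step 1: current leaves = {1,2,3,4,5}. Remove leaf 1 (neighbor: 7).
Step 2: current leaves = {2,3,4,5,7}. Remove leaf 2 (neighbor: 6).
Step 3: current leaves = {3,4,5,6,7}. Remove leaf 3 (neighbor: 9).
Step 4: current leaves = {4,5,6,7}. Remove leaf 4 (neighbor: 10).

Answer: 4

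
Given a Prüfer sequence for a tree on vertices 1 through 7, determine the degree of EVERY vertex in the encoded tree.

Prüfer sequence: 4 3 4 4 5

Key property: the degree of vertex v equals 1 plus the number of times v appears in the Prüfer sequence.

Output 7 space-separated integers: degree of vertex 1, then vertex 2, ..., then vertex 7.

p_1 = 4: count[4] becomes 1
p_2 = 3: count[3] becomes 1
p_3 = 4: count[4] becomes 2
p_4 = 4: count[4] becomes 3
p_5 = 5: count[5] becomes 1
Degrees (1 + count): deg[1]=1+0=1, deg[2]=1+0=1, deg[3]=1+1=2, deg[4]=1+3=4, deg[5]=1+1=2, deg[6]=1+0=1, deg[7]=1+0=1

Answer: 1 1 2 4 2 1 1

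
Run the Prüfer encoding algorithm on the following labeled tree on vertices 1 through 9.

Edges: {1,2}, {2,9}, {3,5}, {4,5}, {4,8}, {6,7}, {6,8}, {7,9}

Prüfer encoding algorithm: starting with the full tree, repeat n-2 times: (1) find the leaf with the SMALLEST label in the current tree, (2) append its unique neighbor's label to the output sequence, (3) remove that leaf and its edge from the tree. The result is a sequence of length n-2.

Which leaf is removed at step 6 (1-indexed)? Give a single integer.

Step 1: current leaves = {1,3}. Remove leaf 1 (neighbor: 2).
Step 2: current leaves = {2,3}. Remove leaf 2 (neighbor: 9).
Step 3: current leaves = {3,9}. Remove leaf 3 (neighbor: 5).
Step 4: current leaves = {5,9}. Remove leaf 5 (neighbor: 4).
Step 5: current leaves = {4,9}. Remove leaf 4 (neighbor: 8).
Step 6: current leaves = {8,9}. Remove leaf 8 (neighbor: 6).

Answer: 8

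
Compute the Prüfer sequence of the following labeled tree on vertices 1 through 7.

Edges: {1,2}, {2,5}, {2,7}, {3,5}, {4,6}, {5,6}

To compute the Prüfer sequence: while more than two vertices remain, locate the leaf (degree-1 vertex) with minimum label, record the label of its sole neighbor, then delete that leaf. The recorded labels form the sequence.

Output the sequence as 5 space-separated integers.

Answer: 2 5 6 5 2

Derivation:
Step 1: leaves = {1,3,4,7}. Remove smallest leaf 1, emit neighbor 2.
Step 2: leaves = {3,4,7}. Remove smallest leaf 3, emit neighbor 5.
Step 3: leaves = {4,7}. Remove smallest leaf 4, emit neighbor 6.
Step 4: leaves = {6,7}. Remove smallest leaf 6, emit neighbor 5.
Step 5: leaves = {5,7}. Remove smallest leaf 5, emit neighbor 2.
Done: 2 vertices remain (2, 7). Sequence = [2 5 6 5 2]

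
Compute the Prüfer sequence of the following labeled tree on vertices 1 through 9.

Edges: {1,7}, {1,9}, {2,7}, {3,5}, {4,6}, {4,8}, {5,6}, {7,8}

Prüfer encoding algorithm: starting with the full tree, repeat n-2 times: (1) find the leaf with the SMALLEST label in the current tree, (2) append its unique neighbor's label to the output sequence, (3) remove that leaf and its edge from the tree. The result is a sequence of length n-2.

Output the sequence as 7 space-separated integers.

Answer: 7 5 6 4 8 7 1

Derivation:
Step 1: leaves = {2,3,9}. Remove smallest leaf 2, emit neighbor 7.
Step 2: leaves = {3,9}. Remove smallest leaf 3, emit neighbor 5.
Step 3: leaves = {5,9}. Remove smallest leaf 5, emit neighbor 6.
Step 4: leaves = {6,9}. Remove smallest leaf 6, emit neighbor 4.
Step 5: leaves = {4,9}. Remove smallest leaf 4, emit neighbor 8.
Step 6: leaves = {8,9}. Remove smallest leaf 8, emit neighbor 7.
Step 7: leaves = {7,9}. Remove smallest leaf 7, emit neighbor 1.
Done: 2 vertices remain (1, 9). Sequence = [7 5 6 4 8 7 1]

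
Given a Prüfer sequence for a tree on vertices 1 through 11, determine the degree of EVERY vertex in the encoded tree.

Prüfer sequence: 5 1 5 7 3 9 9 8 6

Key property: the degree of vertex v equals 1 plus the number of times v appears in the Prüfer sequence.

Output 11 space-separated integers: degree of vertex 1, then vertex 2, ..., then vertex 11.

p_1 = 5: count[5] becomes 1
p_2 = 1: count[1] becomes 1
p_3 = 5: count[5] becomes 2
p_4 = 7: count[7] becomes 1
p_5 = 3: count[3] becomes 1
p_6 = 9: count[9] becomes 1
p_7 = 9: count[9] becomes 2
p_8 = 8: count[8] becomes 1
p_9 = 6: count[6] becomes 1
Degrees (1 + count): deg[1]=1+1=2, deg[2]=1+0=1, deg[3]=1+1=2, deg[4]=1+0=1, deg[5]=1+2=3, deg[6]=1+1=2, deg[7]=1+1=2, deg[8]=1+1=2, deg[9]=1+2=3, deg[10]=1+0=1, deg[11]=1+0=1

Answer: 2 1 2 1 3 2 2 2 3 1 1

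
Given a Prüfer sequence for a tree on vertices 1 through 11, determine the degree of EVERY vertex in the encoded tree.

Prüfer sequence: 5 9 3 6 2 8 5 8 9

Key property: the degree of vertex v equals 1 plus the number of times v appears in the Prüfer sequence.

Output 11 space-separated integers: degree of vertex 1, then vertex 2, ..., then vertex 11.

p_1 = 5: count[5] becomes 1
p_2 = 9: count[9] becomes 1
p_3 = 3: count[3] becomes 1
p_4 = 6: count[6] becomes 1
p_5 = 2: count[2] becomes 1
p_6 = 8: count[8] becomes 1
p_7 = 5: count[5] becomes 2
p_8 = 8: count[8] becomes 2
p_9 = 9: count[9] becomes 2
Degrees (1 + count): deg[1]=1+0=1, deg[2]=1+1=2, deg[3]=1+1=2, deg[4]=1+0=1, deg[5]=1+2=3, deg[6]=1+1=2, deg[7]=1+0=1, deg[8]=1+2=3, deg[9]=1+2=3, deg[10]=1+0=1, deg[11]=1+0=1

Answer: 1 2 2 1 3 2 1 3 3 1 1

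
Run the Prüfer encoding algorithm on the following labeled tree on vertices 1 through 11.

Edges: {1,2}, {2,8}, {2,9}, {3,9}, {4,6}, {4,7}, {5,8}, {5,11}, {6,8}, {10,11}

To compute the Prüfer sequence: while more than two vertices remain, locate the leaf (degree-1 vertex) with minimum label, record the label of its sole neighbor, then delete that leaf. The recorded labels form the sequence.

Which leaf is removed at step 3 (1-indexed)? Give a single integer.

Answer: 7

Derivation:
Step 1: current leaves = {1,3,7,10}. Remove leaf 1 (neighbor: 2).
Step 2: current leaves = {3,7,10}. Remove leaf 3 (neighbor: 9).
Step 3: current leaves = {7,9,10}. Remove leaf 7 (neighbor: 4).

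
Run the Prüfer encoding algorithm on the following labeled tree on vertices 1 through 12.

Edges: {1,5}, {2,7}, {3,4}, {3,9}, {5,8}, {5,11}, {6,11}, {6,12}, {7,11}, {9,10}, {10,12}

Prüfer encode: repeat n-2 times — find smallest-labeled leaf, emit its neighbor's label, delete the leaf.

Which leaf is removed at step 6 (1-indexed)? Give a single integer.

Step 1: current leaves = {1,2,4,8}. Remove leaf 1 (neighbor: 5).
Step 2: current leaves = {2,4,8}. Remove leaf 2 (neighbor: 7).
Step 3: current leaves = {4,7,8}. Remove leaf 4 (neighbor: 3).
Step 4: current leaves = {3,7,8}. Remove leaf 3 (neighbor: 9).
Step 5: current leaves = {7,8,9}. Remove leaf 7 (neighbor: 11).
Step 6: current leaves = {8,9}. Remove leaf 8 (neighbor: 5).

Answer: 8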